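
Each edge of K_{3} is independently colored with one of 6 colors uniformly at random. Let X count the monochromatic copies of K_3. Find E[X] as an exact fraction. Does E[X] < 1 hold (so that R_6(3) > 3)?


E[X] = C(3, 3) · 6^{1 − 3} = 1 · 6^{−2} = 1/36.
As a reduced fraction: E[X] = 1/36 ≈ 0.0278.
Is E[X] < 1? YES.
Since E[X] < 1, there exists a 6-coloring of K_{3} with no monochromatic K_3; hence R_6(3) > 3.

E[X] = 1/36 ≈ 0.0278; E[X] < 1, so R_6(3) > 3.


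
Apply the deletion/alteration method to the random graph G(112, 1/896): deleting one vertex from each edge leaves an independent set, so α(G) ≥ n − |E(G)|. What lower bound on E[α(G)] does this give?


E[|E(G)|] = C(112, 2)·p = 6216 · (1/896) = 111/16.
E[α(G)] ≥ n − E[|E(G)|] = 112 − 111/16 = 1681/16.
Numerically: ≈ 105.062.
(This is only a lower bound; the true E[α(G)] may be larger.)

E[α(G)] ≥ 1681/16 ≈ 105.062.


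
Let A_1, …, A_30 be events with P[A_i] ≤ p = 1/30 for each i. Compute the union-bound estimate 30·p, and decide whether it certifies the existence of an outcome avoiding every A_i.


Union bound: P[∪_{i=1}^{30} A_i] ≤ Σ_i P[A_i] ≤ 30·p = 30·(1/30) = 1.
Numerically: 1 ≈ 1.000000.
Is 1 < 1? NO.
Since the bound 1 is ≥ 1, the union bound is uninformative here; it does NOT by itself certify existence.

30·p = 1 ≈ 1.000000; existence NOT certified by the union bound.


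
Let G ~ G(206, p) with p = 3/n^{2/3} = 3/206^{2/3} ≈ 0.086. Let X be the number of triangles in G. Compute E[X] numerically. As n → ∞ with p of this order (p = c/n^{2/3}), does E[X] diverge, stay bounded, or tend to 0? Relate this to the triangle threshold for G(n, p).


Number of potential triangles: C(206, 3) = 1435820.
Each occurs with probability p³ ≈ (0.086)³ ≈ 6.36252e-04.
By linearity: E[X] = C(206, 3)·p³ ≈ 1435820 · 6.36252e-04 ≈ 913.544.
Since α = 2/3 < 1, p = c/n^{2/3} ≫ 1/n is above the triangle threshold p ~ 1/n. Asymptotically E[X] ~ (c³/6)·n^{3(1−α)} = (3³/6)·n^{1} → ∞; triangles are abundant w.h.p.

E[X] ≈ 913.544; in regime p = Θ(1/n^{2/3}) E[X] diverges (above the triangle threshold p ~ 1/n).


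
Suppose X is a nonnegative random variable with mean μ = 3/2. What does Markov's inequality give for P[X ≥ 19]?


μ = E[X] = 3/2, a = 19.
Markov: P[X ≥ 19] ≤ μ/a = (3/2)/19 = 3/38.
Numerically: ≈ 0.07895.
(Since a = 19 > μ = 1.50000, the bound 3/38 is < 1 and informative.)

P[X ≥ 19] ≤ 3/38 ≈ 0.07895.


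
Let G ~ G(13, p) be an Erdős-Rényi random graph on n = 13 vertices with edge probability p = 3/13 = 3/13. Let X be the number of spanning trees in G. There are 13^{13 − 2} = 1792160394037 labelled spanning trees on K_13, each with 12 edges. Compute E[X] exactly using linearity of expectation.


K_13 has 13^{13 − 2} = 1792160394037 labelled spanning trees.
For each such spanning tree H, let X_H = 1 if all 12 edges of H are present in G. Then P[X_H = 1] = p^{12} = (3/13)^{12} = 531441/23298085122481.
By linearity of expectation: E[X] = Σ_H E[X_H] = 1792160394037 · p^{12} = 1792160394037 · 531441/23298085122481 = 531441/13.
Numerically: E[X] ≈ 40880.1.

E[X] = 1792160394037 · (3/13)^{12} = 531441/13 ≈ 40880.1.


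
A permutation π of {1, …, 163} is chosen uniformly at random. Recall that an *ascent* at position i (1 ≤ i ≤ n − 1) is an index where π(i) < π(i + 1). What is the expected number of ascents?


Write X = Σ X_I over i = 1, …, 162, with X_I the indicator of one ascent.
There are 162 indicators.
For each fixed i, the pair (π(i), π(i+1)) is a uniformly random ordered pair of distinct values from {1, …, 163}; by symmetry P[π(i) < π(i+1)] = 1/2.
By linearity: E[X] = 162 · (1/2) = (163 − 1) · (1/2) = 81 ≈ 81.000000.

E[X] = 81 = 81.000000.


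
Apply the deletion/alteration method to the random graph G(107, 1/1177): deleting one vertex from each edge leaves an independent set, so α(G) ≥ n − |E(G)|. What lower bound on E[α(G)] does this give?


E[|E(G)|] = C(107, 2)·p = 5671 · (1/1177) = 53/11.
E[α(G)] ≥ n − E[|E(G)|] = 107 − 53/11 = 1124/11.
Numerically: ≈ 102.1818.
(This is only a lower bound; the true E[α(G)] may be larger.)

E[α(G)] ≥ 1124/11 ≈ 102.1818.


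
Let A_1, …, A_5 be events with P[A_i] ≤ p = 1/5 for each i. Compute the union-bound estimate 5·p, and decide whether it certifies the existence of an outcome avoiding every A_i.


Union bound: P[∪_{i=1}^{5} A_i] ≤ Σ_i P[A_i] ≤ 5·p = 5·(1/5) = 1.
Numerically: 1 ≈ 1.0000000.
Is 1 < 1? NO.
Since the bound 1 is ≥ 1, the union bound is uninformative here; it does NOT by itself certify existence.

5·p = 1 ≈ 1.0000000; existence NOT certified by the union bound.


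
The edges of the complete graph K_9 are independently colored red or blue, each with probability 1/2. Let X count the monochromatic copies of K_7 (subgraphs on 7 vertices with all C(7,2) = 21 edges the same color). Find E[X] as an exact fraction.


Let X = Σ_S X_S over the C(9, 7) = 36 subsets S of size 7, where X_S = 1 if the K_7 on S is monochromatic.
For a fixed S, the K_7 on S has C(7, 2) = 21 edges. P[all 21 edges red] = (1/2)^21, and likewise for blue, so P[monochromatic] = 2·(1/2)^21 = 2^{1 − 21} = 1/1048576.
By linearity: E[X] = C(9, 7) · 2^{1 − 21} = 36 · 1/1048576 = 9/262144.
Numerically: E[X] ≈ 0.000034.

E[X] = C(9,7)·2^(1−C(7,2)) = 9/262144 ≈ 0.000034.


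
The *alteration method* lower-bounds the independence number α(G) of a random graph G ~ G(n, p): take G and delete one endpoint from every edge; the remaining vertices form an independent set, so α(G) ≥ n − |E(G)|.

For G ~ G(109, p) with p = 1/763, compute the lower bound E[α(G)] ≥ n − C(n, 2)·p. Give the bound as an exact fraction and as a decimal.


E[|E(G)|] = C(109, 2)·p = 5886 · (1/763) = 54/7.
E[α(G)] ≥ n − E[|E(G)|] = 109 − 54/7 = 709/7.
Numerically: ≈ 101.286.
(This is only a lower bound; the true E[α(G)] may be larger.)

E[α(G)] ≥ 709/7 ≈ 101.286.


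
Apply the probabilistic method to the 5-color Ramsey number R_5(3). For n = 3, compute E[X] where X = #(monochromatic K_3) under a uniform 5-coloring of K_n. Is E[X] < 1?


E[X] = C(3, 3) · 5^{1 − 3} = 1 · 5^{−2} = 1/25.
As a reduced fraction: E[X] = 1/25 ≈ 0.0400000.
Is E[X] < 1? YES.
Since E[X] < 1, there exists a 5-coloring of K_{3} with no monochromatic K_3; hence R_5(3) > 3.

E[X] = 1/25 ≈ 0.0400000; E[X] < 1, so R_5(3) > 3.


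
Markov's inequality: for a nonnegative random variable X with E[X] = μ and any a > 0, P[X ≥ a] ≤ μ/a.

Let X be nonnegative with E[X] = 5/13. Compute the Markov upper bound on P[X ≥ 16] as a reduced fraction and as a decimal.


μ = E[X] = 5/13, a = 16.
Markov: P[X ≥ 16] ≤ μ/a = (5/13)/16 = 5/208.
Numerically: ≈ 0.0240.
(Since a = 16 > μ = 0.3846, the bound 5/208 is < 1 and informative.)

P[X ≥ 16] ≤ 5/208 ≈ 0.0240.


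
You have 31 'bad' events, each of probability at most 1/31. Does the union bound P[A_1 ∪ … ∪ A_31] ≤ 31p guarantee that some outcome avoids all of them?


Union bound: P[∪_{i=1}^{31} A_i] ≤ Σ_i P[A_i] ≤ 31·p = 31·(1/31) = 1.
Numerically: 1 ≈ 1.0000000.
Is 1 < 1? NO.
Since the bound 1 is ≥ 1, the union bound is uninformative here; it does NOT by itself certify existence.

31·p = 1 ≈ 1.0000000; existence NOT certified by the union bound.


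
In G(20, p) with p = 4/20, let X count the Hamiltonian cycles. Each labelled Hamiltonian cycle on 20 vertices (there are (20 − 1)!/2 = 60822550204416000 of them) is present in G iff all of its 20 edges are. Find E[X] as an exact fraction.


K_20 has (20 − 1)!/2 = 60822550204416000 labelled Hamiltonian cycles.
For each such Hamiltonian cycle H, let X_H = 1 if all 20 edges of H are present in G. Then P[X_H = 1] = p^{20} = (1/5)^{20} = 1/95367431640625.
By linearity of expectation: E[X] = Σ_H E[X_H] = 60822550204416000 · p^{20} = 60822550204416000 · 1/95367431640625 = 486580401635328/762939453125.
Numerically: E[X] ≈ 637.771.

E[X] = 60822550204416000 · (1/5)^{20} = 486580401635328/762939453125 ≈ 637.771.


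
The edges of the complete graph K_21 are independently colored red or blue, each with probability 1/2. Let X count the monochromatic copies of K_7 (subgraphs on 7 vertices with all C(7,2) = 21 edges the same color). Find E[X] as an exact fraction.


Let X = Σ_S X_S over the C(21, 7) = 116280 subsets S of size 7, where X_S = 1 if the K_7 on S is monochromatic.
For a fixed S, the K_7 on S has C(7, 2) = 21 edges. P[all 21 edges red] = (1/2)^21, and likewise for blue, so P[monochromatic] = 2·(1/2)^21 = 2^{1 − 21} = 1/1048576.
Summing: E[X] = C(21, 7) · 2^{1 − 21} = 116280 · 1/1048576 = 14535/131072.
Numerically: E[X] ≈ 0.110893.

E[X] = C(21,7)·2^(1−C(7,2)) = 14535/131072 ≈ 0.110893.


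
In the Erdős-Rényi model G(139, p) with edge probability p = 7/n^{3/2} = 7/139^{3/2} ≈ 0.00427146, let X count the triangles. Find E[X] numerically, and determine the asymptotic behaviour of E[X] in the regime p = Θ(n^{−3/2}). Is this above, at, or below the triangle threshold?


Number of potential triangles: C(139, 3) = 437989.
Each occurs with probability p³ ≈ (0.00427146)³ ≈ 7.79340990e-08.
By linearity: E[X] = C(139, 3)·p³ ≈ 437989 · 7.79340990e-08 ≈ 0.034134.
Since α = 3/2 > 1, p = c/n^{3/2} = o(1/n) is below the triangle threshold p ~ 1/n. Asymptotically E[X] ~ (c³/6)·n^{3(1−α)} = (7³/6)·n^{-1.5} → 0, so by Markov's inequality G has no triangles w.h.p.

E[X] ≈ 0.034134; in regime p = Θ(1/n^{3/2}) E[X] tends to 0 (below the triangle threshold p ~ 1/n).


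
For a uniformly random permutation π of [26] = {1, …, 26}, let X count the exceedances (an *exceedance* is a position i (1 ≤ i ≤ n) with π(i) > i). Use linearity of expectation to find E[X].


Write X = Σ_{i=1}^{26} X_i, where X_i = 1_{π(i) > i}.
For each fixed i, π(i) is uniform over {1, …, 26} (marginal of a uniform permutation), so P[π(i) > i] = (n − i)/n. Summing: Σ_{i=1}^{26} (n − i)/n = (0 + 1 + … + 25)/26 = 26(26 − 1)/(2·26) = (26 − 1)/2.
Hence E[X] = Σ_{i=1}^{26} (26 − i)/26 = 25/2 ≈ 12.50000.

E[X] = 25/2 = 12.50000.


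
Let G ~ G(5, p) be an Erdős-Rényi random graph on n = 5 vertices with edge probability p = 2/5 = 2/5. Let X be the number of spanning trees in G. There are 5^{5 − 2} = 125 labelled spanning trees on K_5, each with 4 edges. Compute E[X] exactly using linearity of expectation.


K_5 has 5^{5 − 2} = 125 labelled spanning trees.
For each such spanning tree H, let X_H = 1 if all 4 edges of H are present in G. Then P[X_H = 1] = p^{4} = (2/5)^{4} = 16/625.
By linearity: E[X] = Σ_H E[X_H] = 125 · p^{4} = 125 · 16/625 = 16/5.
Numerically: E[X] ≈ 3.2.

E[X] = 125 · (2/5)^{4} = 16/5 ≈ 3.2.


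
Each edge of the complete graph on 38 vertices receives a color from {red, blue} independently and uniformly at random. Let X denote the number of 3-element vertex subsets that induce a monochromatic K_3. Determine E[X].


Let X = Σ_S X_S over the C(38, 3) = 8436 subsets S of size 3, where X_S = 1 if the K_3 on S is monochromatic.
For a fixed S, the K_3 on S has C(3, 2) = 3 edges. P[all 3 edges red] = (1/2)^3, and likewise for blue, so P[monochromatic] = 2·(1/2)^3 = 2^{1 − 3} = 1/4.
By linearity of expectation: E[X] = C(38, 3) · 2^{1 − 3} = 8436 · 1/4 = 2109.
Numerically: E[X] ≈ 2109.000000.

E[X] = C(38,3)·2^(1−C(3,2)) = 2109 ≈ 2109.000000.


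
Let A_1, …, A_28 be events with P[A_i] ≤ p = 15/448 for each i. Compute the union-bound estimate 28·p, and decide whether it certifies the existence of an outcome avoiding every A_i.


Union bound: P[∪_{i=1}^{28} A_i] ≤ Σ_i P[A_i] ≤ 28·p = 28·(15/448) = 15/16.
Numerically: 15/16 ≈ 0.937500.
Is 15/16 < 1? YES.
Since P[∪ A_i] ≤ 15/16 < 1, the complement has P[∩ A_i^c] ≥ 1 − 15/16 = 1/16 > 0, so some outcome avoids every A_i.

28·p = 15/16 ≈ 0.937500; existence CERTIFIED by the union bound.


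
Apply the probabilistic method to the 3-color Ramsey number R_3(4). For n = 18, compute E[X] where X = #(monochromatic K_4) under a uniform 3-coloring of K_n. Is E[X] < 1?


E[X] = C(18, 4) · 3^{1 − 6} = 3060 · 3^{−5} = 3060/243.
As a reduced fraction: E[X] = 340/27 ≈ 12.593.
Is E[X] < 1? NO.
Since E[X] ≥ 1, the first-moment bound is inconclusive at n = 18; it does NOT by itself certify R_3(4) > 18.

E[X] = 340/27 ≈ 12.593; E[X] ≥ 1; first-moment method inconclusive here.


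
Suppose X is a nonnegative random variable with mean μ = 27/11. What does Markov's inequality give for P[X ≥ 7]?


μ = E[X] = 27/11, a = 7.
Markov: P[X ≥ 7] ≤ μ/a = (27/11)/7 = 27/77.
Numerically: ≈ 0.351.
(Since a = 7 > μ = 2.455, the bound 27/77 is < 1 and informative.)

P[X ≥ 7] ≤ 27/77 ≈ 0.351.


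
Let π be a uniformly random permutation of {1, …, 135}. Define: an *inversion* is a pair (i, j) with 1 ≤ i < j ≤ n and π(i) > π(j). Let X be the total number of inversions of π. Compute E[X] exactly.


Write X = Σ X_I over the C(135, 2) = 9045 pairs i < j, with X_I the indicator of one inversion.
There are 9045 indicators.
For each fixed pair i < j, the values π(i) and π(j) are two distinct elements of {1, …, 135} in uniformly random order; by symmetry P[π(i) > π(j)] = 1/2.
By linearity: E[X] = 9045 · (1/2) = C(135, 2) · (1/2) = 9045/2 = 9045/2 ≈ 4522.500.

E[X] = 9045/2 = 4522.500.


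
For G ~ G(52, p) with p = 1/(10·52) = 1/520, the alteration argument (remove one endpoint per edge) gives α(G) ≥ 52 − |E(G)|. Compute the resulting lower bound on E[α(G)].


E[|E(G)|] = C(52, 2)·p = 1326 · (1/520) = 51/20.
E[α(G)] ≥ n − E[|E(G)|] = 52 − 51/20 = 989/20.
Numerically: ≈ 49.450.
(This is only a lower bound; the true E[α(G)] may be larger.)

E[α(G)] ≥ 989/20 ≈ 49.450.


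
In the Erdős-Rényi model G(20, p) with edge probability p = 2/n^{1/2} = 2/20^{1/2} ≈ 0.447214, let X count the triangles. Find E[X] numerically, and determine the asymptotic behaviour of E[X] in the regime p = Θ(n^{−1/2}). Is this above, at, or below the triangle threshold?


Number of potential triangles: C(20, 3) = 1140.
Each occurs with probability p³ ≈ (0.447214)³ ≈ 8.94427191e-02.
By linearity: E[X] = C(20, 3)·p³ ≈ 1140 · 8.94427191e-02 ≈ 101.964700.
Since α = 1/2 < 1, p = c/n^{1/2} ≫ 1/n is above the triangle threshold p ~ 1/n. Asymptotically E[X] ~ (c³/6)·n^{3(1−α)} = (2³/6)·n^{1.5} → ∞; triangles are abundant w.h.p.

E[X] ≈ 101.964700; in regime p = Θ(1/n^{1/2}) E[X] diverges (above the triangle threshold p ~ 1/n).


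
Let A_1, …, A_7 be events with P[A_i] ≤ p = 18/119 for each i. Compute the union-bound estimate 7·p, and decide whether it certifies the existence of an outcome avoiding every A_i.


Union bound: P[∪_{i=1}^{7} A_i] ≤ Σ_i P[A_i] ≤ 7·p = 7·(18/119) = 18/17.
Numerically: 18/17 ≈ 1.0588235.
Is 18/17 < 1? NO.
Since the bound 18/17 is ≥ 1, the union bound is uninformative here; it does NOT by itself certify existence.

7·p = 18/17 ≈ 1.0588235; existence NOT certified by the union bound.


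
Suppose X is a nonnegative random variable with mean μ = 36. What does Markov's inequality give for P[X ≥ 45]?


μ = E[X] = 36, a = 45.
Markov: P[X ≥ 45] ≤ μ/a = (36)/45 = 4/5.
Numerically: ≈ 0.800000.
(Since a = 45 > μ = 36.000000, the bound 4/5 is < 1 and informative.)

P[X ≥ 45] ≤ 4/5 ≈ 0.800000.


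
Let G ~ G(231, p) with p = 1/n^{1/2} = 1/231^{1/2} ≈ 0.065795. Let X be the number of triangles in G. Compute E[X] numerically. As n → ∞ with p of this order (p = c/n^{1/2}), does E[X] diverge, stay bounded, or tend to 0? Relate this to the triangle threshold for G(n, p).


Number of potential triangles: C(231, 3) = 2027795.
Each occurs with probability p³ ≈ (0.065795)³ ≈ 2.8482757e-04.
By linearity: E[X] = C(231, 3)·p³ ≈ 2027795 · 2.8482757e-04 ≈ 577.57193.
Since α = 1/2 < 1, p = c/n^{1/2} ≫ 1/n is above the triangle threshold p ~ 1/n. Asymptotically E[X] ~ (c³/6)·n^{3(1−α)} = (1³/6)·n^{1.5} → ∞; triangles are abundant w.h.p.

E[X] ≈ 577.57193; in regime p = Θ(1/n^{1/2}) E[X] diverges (above the triangle threshold p ~ 1/n).


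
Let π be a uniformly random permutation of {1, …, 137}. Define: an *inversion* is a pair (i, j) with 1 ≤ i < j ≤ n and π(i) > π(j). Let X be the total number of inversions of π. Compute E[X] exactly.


Write X = Σ X_I over the C(137, 2) = 9316 pairs i < j, with X_I the indicator of one inversion.
There are 9316 indicators.
For each fixed pair i < j, the values π(i) and π(j) are two distinct elements of {1, …, 137} in uniformly random order; by symmetry P[π(i) > π(j)] = 1/2.
By linearity: E[X] = 9316 · (1/2) = C(137, 2) · (1/2) = 9316/2 = 4658 ≈ 4658.000000.

E[X] = 4658 = 4658.000000.


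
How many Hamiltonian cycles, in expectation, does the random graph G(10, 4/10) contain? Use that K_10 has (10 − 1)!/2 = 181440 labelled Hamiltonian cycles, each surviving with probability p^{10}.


K_10 has (10 − 1)!/2 = 181440 labelled Hamiltonian cycles.
For each such Hamiltonian cycle H, let X_H = 1 if all 10 edges of H are present in G. Then P[X_H = 1] = p^{10} = (2/5)^{10} = 1024/9765625.
By linearity: E[X] = Σ_H E[X_H] = 181440 · p^{10} = 181440 · 1024/9765625 = 37158912/1953125.
Numerically: E[X] ≈ 19.

E[X] = 181440 · (2/5)^{10} = 37158912/1953125 ≈ 19.


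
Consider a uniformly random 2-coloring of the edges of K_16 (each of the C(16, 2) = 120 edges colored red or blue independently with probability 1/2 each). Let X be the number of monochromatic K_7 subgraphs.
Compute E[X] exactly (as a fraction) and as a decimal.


Let X = Σ_S X_S over the C(16, 7) = 11440 subsets S of size 7, where X_S = 1 if the K_7 on S is monochromatic.
For a fixed S, the K_7 on S has C(7, 2) = 21 edges. P[all 21 edges red] = (1/2)^21, and likewise for blue, so P[monochromatic] = 2·(1/2)^21 = 2^{1 − 21} = 1/1048576.
By linearity of expectation: E[X] = C(16, 7) · 2^{1 − 21} = 11440 · 1/1048576 = 715/65536.
Numerically: E[X] ≈ 0.010910.

E[X] = C(16,7)·2^(1−C(7,2)) = 715/65536 ≈ 0.010910.


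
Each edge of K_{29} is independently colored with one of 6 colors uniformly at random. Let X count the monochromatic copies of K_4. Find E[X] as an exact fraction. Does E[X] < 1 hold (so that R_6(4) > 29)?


E[X] = C(29, 4) · 6^{1 − 6} = 23751 · 6^{−5} = 23751/7776.
As a reduced fraction: E[X] = 2639/864 ≈ 3.054.
Is E[X] < 1? NO.
Since E[X] ≥ 1, the first-moment bound is inconclusive at n = 29; it does NOT by itself certify R_6(4) > 29.

E[X] = 2639/864 ≈ 3.054; E[X] ≥ 1; first-moment method inconclusive here.


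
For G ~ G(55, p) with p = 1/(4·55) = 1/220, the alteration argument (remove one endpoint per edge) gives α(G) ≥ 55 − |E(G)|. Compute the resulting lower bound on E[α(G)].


E[|E(G)|] = C(55, 2)·p = 1485 · (1/220) = 27/4.
E[α(G)] ≥ n − E[|E(G)|] = 55 − 27/4 = 193/4.
Numerically: ≈ 48.250.
(This is only a lower bound; the true E[α(G)] may be larger.)

E[α(G)] ≥ 193/4 ≈ 48.250.


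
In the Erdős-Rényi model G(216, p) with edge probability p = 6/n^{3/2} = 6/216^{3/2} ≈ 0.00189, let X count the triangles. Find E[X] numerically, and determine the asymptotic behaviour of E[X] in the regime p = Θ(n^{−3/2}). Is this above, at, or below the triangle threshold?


Number of potential triangles: C(216, 3) = 1656360.
Each occurs with probability p³ ≈ (0.00189)³ ≈ 6.751680e-09.
By linearity: E[X] = C(216, 3)·p³ ≈ 1656360 · 6.751680e-09 ≈ 0.0112.
Since α = 3/2 > 1, p = c/n^{3/2} = o(1/n) is below the triangle threshold p ~ 1/n. Asymptotically E[X] ~ (c³/6)·n^{3(1−α)} = (6³/6)·n^{-1.5} → 0, so by Markov's inequality G has no triangles w.h.p.

E[X] ≈ 0.0112; in regime p = Θ(1/n^{3/2}) E[X] tends to 0 (below the triangle threshold p ~ 1/n).


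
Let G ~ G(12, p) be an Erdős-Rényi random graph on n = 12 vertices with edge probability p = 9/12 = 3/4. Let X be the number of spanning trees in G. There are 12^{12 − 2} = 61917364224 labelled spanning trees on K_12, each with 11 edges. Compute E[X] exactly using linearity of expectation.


K_12 has 12^{12 − 2} = 61917364224 labelled spanning trees.
For each such spanning tree H, let X_H = 1 if all 11 edges of H are present in G. Then P[X_H = 1] = p^{11} = (3/4)^{11} = 177147/4194304.
Summing the indicators: E[X] = Σ_H E[X_H] = 61917364224 · p^{11} = 61917364224 · 177147/4194304 = 10460353203/4.
Numerically: E[X] ≈ 2.615e+09.

E[X] = 61917364224 · (3/4)^{11} = 10460353203/4 ≈ 2.615e+09.


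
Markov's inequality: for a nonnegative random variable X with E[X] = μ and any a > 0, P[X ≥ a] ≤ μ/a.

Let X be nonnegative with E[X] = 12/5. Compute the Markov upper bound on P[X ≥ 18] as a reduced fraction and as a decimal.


μ = E[X] = 12/5, a = 18.
Markov: P[X ≥ 18] ≤ μ/a = (12/5)/18 = 2/15.
Numerically: ≈ 0.1333.
(Since a = 18 > μ = 2.4000, the bound 2/15 is < 1 and informative.)

P[X ≥ 18] ≤ 2/15 ≈ 0.1333.


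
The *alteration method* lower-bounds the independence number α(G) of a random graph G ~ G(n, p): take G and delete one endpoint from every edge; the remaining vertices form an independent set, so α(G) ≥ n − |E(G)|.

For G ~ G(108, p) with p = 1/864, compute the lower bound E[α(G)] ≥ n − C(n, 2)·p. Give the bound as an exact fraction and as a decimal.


E[|E(G)|] = C(108, 2)·p = 5778 · (1/864) = 107/16.
E[α(G)] ≥ n − E[|E(G)|] = 108 − 107/16 = 1621/16.
Numerically: ≈ 101.31250.
(This is only a lower bound; the true E[α(G)] may be larger.)

E[α(G)] ≥ 1621/16 ≈ 101.31250.


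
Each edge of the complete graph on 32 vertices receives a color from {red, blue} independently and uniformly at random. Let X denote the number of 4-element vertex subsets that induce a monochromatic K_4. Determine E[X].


Let X = Σ_S X_S over the C(32, 4) = 35960 subsets S of size 4, where X_S = 1 if the K_4 on S is monochromatic.
For a fixed S, the K_4 on S has C(4, 2) = 6 edges. P[all 6 edges red] = (1/2)^6, and likewise for blue, so P[monochromatic] = 2·(1/2)^6 = 2^{1 − 6} = 1/32.
By linearity: E[X] = C(32, 4) · 2^{1 − 6} = 35960 · 1/32 = 4495/4.
Numerically: E[X] ≈ 1123.750.

E[X] = C(32,4)·2^(1−C(4,2)) = 4495/4 ≈ 1123.750.


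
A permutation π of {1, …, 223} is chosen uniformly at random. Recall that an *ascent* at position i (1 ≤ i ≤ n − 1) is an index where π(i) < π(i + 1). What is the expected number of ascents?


Write X = Σ X_I over i = 1, …, 222, with X_I the indicator of one ascent.
There are 222 indicators.
For each fixed i, the pair (π(i), π(i+1)) is a uniformly random ordered pair of distinct values from {1, …, 223}; by symmetry P[π(i) < π(i+1)] = 1/2.
By linearity: E[X] = 222 · (1/2) = (223 − 1) · (1/2) = 111 ≈ 111.000000.

E[X] = 111 = 111.000000.


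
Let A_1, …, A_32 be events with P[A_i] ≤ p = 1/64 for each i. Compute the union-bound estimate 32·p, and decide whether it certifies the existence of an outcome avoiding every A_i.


Union bound: P[∪_{i=1}^{32} A_i] ≤ Σ_i P[A_i] ≤ 32·p = 32·(1/64) = 1/2.
Numerically: 1/2 ≈ 0.5000.
Is 1/2 < 1? YES.
Since P[∪ A_i] ≤ 1/2 < 1, the complement has P[∩ A_i^c] ≥ 1 − 1/2 = 1/2 > 0, so some outcome avoids every A_i.

32·p = 1/2 ≈ 0.5000; existence CERTIFIED by the union bound.


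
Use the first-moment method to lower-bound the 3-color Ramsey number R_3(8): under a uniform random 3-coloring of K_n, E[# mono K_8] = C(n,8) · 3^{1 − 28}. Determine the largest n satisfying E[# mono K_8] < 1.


We need C(n, 8) · 3^{1 − 28} < 1, i.e. C(n, 8) < 3^{28 − 1} = 7625597484987.
Check values of n near the boundary:
  n = 153: C(153, 8) = 6183023199255; 6183023199255 < 7625597484987? YES
  n = 154: C(154, 8) = 6521818990995; 6521818990995 < 7625597484987? YES
  n = 155: C(155, 8) = 6876747915675; 6876747915675 < 7625597484987? YES
  n = 156: C(156, 8) = 7248464019225; 7248464019225 < 7625597484987? YES
  n = 157: C(157, 8) = 7637643295425; 7637643295425 < 7625597484987? NO
  n = 158: C(158, 8) = 8044984271181; 8044984271181 < 7625597484987? NO
The largest n with C(n, 8) < 7625597484987 is n = 156 (where E[X] = 805384891025/847288609443 ≈ 0.95054). Hence R_3(8) > 156, i.e. R_3(8) ≥ 157.

Largest n = 156; hence R_3(8) > 156.


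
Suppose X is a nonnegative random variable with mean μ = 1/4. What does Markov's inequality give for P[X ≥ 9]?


μ = E[X] = 1/4, a = 9.
Markov: P[X ≥ 9] ≤ μ/a = (1/4)/9 = 1/36.
Numerically: ≈ 0.02778.
(Since a = 9 > μ = 0.25000, the bound 1/36 is < 1 and informative.)

P[X ≥ 9] ≤ 1/36 ≈ 0.02778.


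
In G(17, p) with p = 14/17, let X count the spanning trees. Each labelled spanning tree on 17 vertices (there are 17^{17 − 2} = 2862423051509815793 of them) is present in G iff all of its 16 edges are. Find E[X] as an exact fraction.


K_17 has 17^{17 − 2} = 2862423051509815793 labelled spanning trees.
For each such spanning tree H, let X_H = 1 if all 16 edges of H are present in G. Then P[X_H = 1] = p^{16} = (14/17)^{16} = 2177953337809371136/48661191875666868481.
Summing the indicators: E[X] = Σ_H E[X_H] = 2862423051509815793 · p^{16} = 2862423051509815793 · 2177953337809371136/48661191875666868481 = 2177953337809371136/17.
Numerically: E[X] ≈ 1.28115e+17.

E[X] = 2862423051509815793 · (14/17)^{16} = 2177953337809371136/17 ≈ 1.28115e+17.


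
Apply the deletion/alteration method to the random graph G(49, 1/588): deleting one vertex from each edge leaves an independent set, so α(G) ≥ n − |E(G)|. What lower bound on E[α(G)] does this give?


E[|E(G)|] = C(49, 2)·p = 1176 · (1/588) = 2.
E[α(G)] ≥ n − E[|E(G)|] = 49 − 2 = 47.
Numerically: ≈ 47.0000.
(This is only a lower bound; the true E[α(G)] may be larger.)

E[α(G)] ≥ 47 ≈ 47.0000.


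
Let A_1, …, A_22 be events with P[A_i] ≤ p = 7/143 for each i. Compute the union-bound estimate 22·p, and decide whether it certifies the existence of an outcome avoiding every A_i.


Union bound: P[∪_{i=1}^{22} A_i] ≤ Σ_i P[A_i] ≤ 22·p = 22·(7/143) = 14/13.
Numerically: 14/13 ≈ 1.077.
Is 14/13 < 1? NO.
Since the bound 14/13 is ≥ 1, the union bound is uninformative here; it does NOT by itself certify existence.

22·p = 14/13 ≈ 1.077; existence NOT certified by the union bound.


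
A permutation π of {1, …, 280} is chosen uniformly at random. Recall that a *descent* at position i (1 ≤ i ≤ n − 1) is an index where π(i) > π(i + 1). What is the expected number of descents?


Write X = Σ X_I over i = 1, …, 279, with X_I the indicator of one descent.
There are 279 indicators.
For each fixed i, the pair (π(i), π(i+1)) is a uniformly random ordered pair of distinct values from {1, …, 280}; by symmetry P[π(i) > π(i+1)] = 1/2.
By linearity: E[X] = 279 · (1/2) = (280 − 1) · (1/2) = 279/2 ≈ 139.50000.

E[X] = 279/2 = 139.50000.


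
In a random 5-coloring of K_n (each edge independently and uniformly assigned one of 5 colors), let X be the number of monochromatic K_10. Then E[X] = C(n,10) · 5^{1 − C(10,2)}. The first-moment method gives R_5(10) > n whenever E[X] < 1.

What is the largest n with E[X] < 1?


We need C(n, 10) · 5^{1 − 45} < 1, i.e. C(n, 10) < 5^{45 − 1} = 5684341886080801486968994140625.
Check values of n near the boundary:
  n = 5391: C(5391, 10) = 5666344714787188828795213697883; 5666344714787188828795213697883 < 5684341886080801486968994140625? YES
  n = 5392: C(5392, 10) = 5676873040158402483252283957448; 5676873040158402483252283957448 < 5684341886080801486968994140625? YES
  n = 5393: C(5393, 10) = 5687418968154238267170642278008; 5687418968154238267170642278008 < 5684341886080801486968994140625? NO
The largest n with C(n, 10) < 5684341886080801486968994140625 is n = 5392 (where E[X] = 5676873040158402483252283957448/5684341886080801486968994140625 ≈ 0.999). Hence R_5(10) > 5392, i.e. R_5(10) ≥ 5393.

Largest n = 5392; hence R_5(10) > 5392.


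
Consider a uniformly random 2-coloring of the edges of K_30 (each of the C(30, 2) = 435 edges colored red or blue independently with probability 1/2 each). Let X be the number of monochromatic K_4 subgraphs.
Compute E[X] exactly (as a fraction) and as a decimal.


Let X = Σ_S X_S over the C(30, 4) = 27405 subsets S of size 4, where X_S = 1 if the K_4 on S is monochromatic.
For a fixed S, the K_4 on S has C(4, 2) = 6 edges. P[all 6 edges red] = (1/2)^6, and likewise for blue, so P[monochromatic] = 2·(1/2)^6 = 2^{1 − 6} = 1/32.
By linearity of expectation: E[X] = C(30, 4) · 2^{1 − 6} = 27405 · 1/32 = 27405/32.
Numerically: E[X] ≈ 856.40625.

E[X] = C(30,4)·2^(1−C(4,2)) = 27405/32 ≈ 856.40625.


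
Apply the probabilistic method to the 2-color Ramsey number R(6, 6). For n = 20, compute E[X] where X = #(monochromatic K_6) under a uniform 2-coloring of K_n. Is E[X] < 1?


E[X] = C(20, 6) · 2^{1 − 15} = 38760 · 2^{−14} = 38760/16384.
As a reduced fraction: E[X] = 4845/2048 ≈ 2.365723.
Is E[X] < 1? NO.
Since E[X] ≥ 1, the first-moment bound is inconclusive at n = 20; it does NOT by itself certify R(6, 6) > 20.

E[X] = 4845/2048 ≈ 2.365723; E[X] ≥ 1; first-moment method inconclusive here.


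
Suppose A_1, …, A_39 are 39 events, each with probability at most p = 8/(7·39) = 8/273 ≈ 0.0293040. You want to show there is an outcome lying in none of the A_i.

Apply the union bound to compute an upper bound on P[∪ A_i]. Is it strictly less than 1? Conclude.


Union bound: P[∪_{i=1}^{39} A_i] ≤ Σ_i P[A_i] ≤ 39·p = 39·(8/273) = 8/7.
Numerically: 8/7 ≈ 1.1428571.
Is 8/7 < 1? NO.
Since the bound 8/7 is ≥ 1, the union bound is uninformative here; it does NOT by itself certify existence.

39·p = 8/7 ≈ 1.1428571; existence NOT certified by the union bound.


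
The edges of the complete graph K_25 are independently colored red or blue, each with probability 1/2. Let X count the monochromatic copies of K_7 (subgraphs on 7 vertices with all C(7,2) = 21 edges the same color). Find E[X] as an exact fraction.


Let X = Σ_S X_S over the C(25, 7) = 480700 subsets S of size 7, where X_S = 1 if the K_7 on S is monochromatic.
For a fixed S, the K_7 on S has C(7, 2) = 21 edges. P[all 21 edges red] = (1/2)^21, and likewise for blue, so P[monochromatic] = 2·(1/2)^21 = 2^{1 − 21} = 1/1048576.
Summing: E[X] = C(25, 7) · 2^{1 − 21} = 480700 · 1/1048576 = 120175/262144.
Numerically: E[X] ≈ 0.45843.

E[X] = C(25,7)·2^(1−C(7,2)) = 120175/262144 ≈ 0.45843.


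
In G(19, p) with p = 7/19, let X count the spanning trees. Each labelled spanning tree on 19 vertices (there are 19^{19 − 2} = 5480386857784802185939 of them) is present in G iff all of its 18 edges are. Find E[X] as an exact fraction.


K_19 has 19^{19 − 2} = 5480386857784802185939 labelled spanning trees.
For each such spanning tree H, let X_H = 1 if all 18 edges of H are present in G. Then P[X_H = 1] = p^{18} = (7/19)^{18} = 1628413597910449/104127350297911241532841.
By linearity: E[X] = Σ_H E[X_H] = 5480386857784802185939 · p^{18} = 5480386857784802185939 · 1628413597910449/104127350297911241532841 = 1628413597910449/19.
Numerically: E[X] ≈ 8.571e+13.

E[X] = 5480386857784802185939 · (7/19)^{18} = 1628413597910449/19 ≈ 8.571e+13.


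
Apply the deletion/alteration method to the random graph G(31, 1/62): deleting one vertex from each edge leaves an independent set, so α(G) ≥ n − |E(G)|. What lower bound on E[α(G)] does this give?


E[|E(G)|] = C(31, 2)·p = 465 · (1/62) = 15/2.
E[α(G)] ≥ n − E[|E(G)|] = 31 − 15/2 = 47/2.
Numerically: ≈ 23.500000.
(This is only a lower bound; the true E[α(G)] may be larger.)

E[α(G)] ≥ 47/2 ≈ 23.500000.


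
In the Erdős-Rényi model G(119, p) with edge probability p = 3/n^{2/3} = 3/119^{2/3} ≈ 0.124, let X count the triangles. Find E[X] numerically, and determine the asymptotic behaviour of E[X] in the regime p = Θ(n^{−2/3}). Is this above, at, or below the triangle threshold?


Number of potential triangles: C(119, 3) = 273819.
Each occurs with probability p³ ≈ (0.124)³ ≈ 1.90665e-03.
By linearity: E[X] = C(119, 3)·p³ ≈ 273819 · 1.90665e-03 ≈ 522.076.
Since α = 2/3 < 1, p = c/n^{2/3} ≫ 1/n is above the triangle threshold p ~ 1/n. Asymptotically E[X] ~ (c³/6)·n^{3(1−α)} = (3³/6)·n^{1} → ∞; triangles are abundant w.h.p.

E[X] ≈ 522.076; in regime p = Θ(1/n^{2/3}) E[X] diverges (above the triangle threshold p ~ 1/n).


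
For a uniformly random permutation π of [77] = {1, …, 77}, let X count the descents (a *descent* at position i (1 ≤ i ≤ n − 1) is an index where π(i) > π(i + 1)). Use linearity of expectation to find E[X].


Write X = Σ X_I over i = 1, …, 76, with X_I the indicator of one descent.
There are 76 indicators.
For each fixed i, the pair (π(i), π(i+1)) is a uniformly random ordered pair of distinct values from {1, …, 77}; by symmetry P[π(i) > π(i+1)] = 1/2.
By linearity: E[X] = 76 · (1/2) = (77 − 1) · (1/2) = 38 ≈ 38.00000.

E[X] = 38 = 38.00000.


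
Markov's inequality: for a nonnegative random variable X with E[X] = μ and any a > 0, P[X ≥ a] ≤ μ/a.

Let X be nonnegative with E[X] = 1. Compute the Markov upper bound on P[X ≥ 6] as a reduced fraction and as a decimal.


μ = E[X] = 1, a = 6.
Markov: P[X ≥ 6] ≤ μ/a = (1)/6 = 1/6.
Numerically: ≈ 0.166667.
(Since a = 6 > μ = 1.000000, the bound 1/6 is < 1 and informative.)

P[X ≥ 6] ≤ 1/6 ≈ 0.166667.


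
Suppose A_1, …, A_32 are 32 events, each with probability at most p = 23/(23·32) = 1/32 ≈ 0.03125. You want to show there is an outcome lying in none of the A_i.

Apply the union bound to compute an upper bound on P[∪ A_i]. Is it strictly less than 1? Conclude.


Union bound: P[∪_{i=1}^{32} A_i] ≤ Σ_i P[A_i] ≤ 32·p = 32·(1/32) = 1.
Numerically: 1 ≈ 1.00000.
Is 1 < 1? NO.
Since the bound 1 is ≥ 1, the union bound is uninformative here; it does NOT by itself certify existence.

32·p = 1 ≈ 1.00000; existence NOT certified by the union bound.


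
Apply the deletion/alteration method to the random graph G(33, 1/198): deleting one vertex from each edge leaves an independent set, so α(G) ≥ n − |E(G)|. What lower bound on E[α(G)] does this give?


E[|E(G)|] = C(33, 2)·p = 528 · (1/198) = 8/3.
E[α(G)] ≥ n − E[|E(G)|] = 33 − 8/3 = 91/3.
Numerically: ≈ 30.3333.
(This is only a lower bound; the true E[α(G)] may be larger.)

E[α(G)] ≥ 91/3 ≈ 30.3333.


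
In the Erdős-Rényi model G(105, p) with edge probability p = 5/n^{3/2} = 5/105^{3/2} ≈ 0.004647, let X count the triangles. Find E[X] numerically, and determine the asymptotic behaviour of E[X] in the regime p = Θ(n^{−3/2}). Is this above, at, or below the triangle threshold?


Number of potential triangles: C(105, 3) = 187460.
Each occurs with probability p³ ≈ (0.004647)³ ≈ 1.003594e-07.
By linearity: E[X] = C(105, 3)·p³ ≈ 187460 · 1.003594e-07 ≈ 0.0188.
Since α = 3/2 > 1, p = c/n^{3/2} = o(1/n) is below the triangle threshold p ~ 1/n. Asymptotically E[X] ~ (c³/6)·n^{3(1−α)} = (5³/6)·n^{-1.5} → 0, so by Markov's inequality G has no triangles w.h.p.

E[X] ≈ 0.0188; in regime p = Θ(1/n^{3/2}) E[X] tends to 0 (below the triangle threshold p ~ 1/n).


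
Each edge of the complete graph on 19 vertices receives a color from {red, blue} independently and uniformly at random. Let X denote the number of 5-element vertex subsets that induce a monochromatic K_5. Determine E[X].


Let X = Σ_S X_S over the C(19, 5) = 11628 subsets S of size 5, where X_S = 1 if the K_5 on S is monochromatic.
For a fixed S, the K_5 on S has C(5, 2) = 10 edges. P[all 10 edges red] = (1/2)^10, and likewise for blue, so P[monochromatic] = 2·(1/2)^10 = 2^{1 − 10} = 1/512.
Summing: E[X] = C(19, 5) · 2^{1 − 10} = 11628 · 1/512 = 2907/128.
Numerically: E[X] ≈ 22.71094.

E[X] = C(19,5)·2^(1−C(5,2)) = 2907/128 ≈ 22.71094.


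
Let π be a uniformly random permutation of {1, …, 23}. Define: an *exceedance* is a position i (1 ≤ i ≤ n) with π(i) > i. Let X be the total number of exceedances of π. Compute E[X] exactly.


Write X = Σ_{i=1}^{23} X_i, where X_i = 1_{π(i) > i}.
For each fixed i, π(i) is uniform over {1, …, 23} (marginal of a uniform permutation), so P[π(i) > i] = (n − i)/n. Summing: Σ_{i=1}^{23} (n − i)/n = (0 + 1 + … + 22)/23 = 23(23 − 1)/(2·23) = (23 − 1)/2.
Hence E[X] = Σ_{i=1}^{23} (23 − i)/23 = 11 ≈ 11.00000.

E[X] = 11 = 11.00000.


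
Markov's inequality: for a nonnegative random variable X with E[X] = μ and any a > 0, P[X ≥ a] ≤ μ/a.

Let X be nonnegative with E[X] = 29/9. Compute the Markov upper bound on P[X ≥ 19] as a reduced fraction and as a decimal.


μ = E[X] = 29/9, a = 19.
Markov: P[X ≥ 19] ≤ μ/a = (29/9)/19 = 29/171.
Numerically: ≈ 0.169591.
(Since a = 19 > μ = 3.222222, the bound 29/171 is < 1 and informative.)

P[X ≥ 19] ≤ 29/171 ≈ 0.169591.


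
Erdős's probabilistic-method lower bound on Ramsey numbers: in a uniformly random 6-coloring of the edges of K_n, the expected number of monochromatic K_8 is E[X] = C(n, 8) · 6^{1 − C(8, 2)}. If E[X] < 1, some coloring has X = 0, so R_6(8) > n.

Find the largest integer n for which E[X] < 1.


We need C(n, 8) · 6^{1 − 28} < 1, i.e. C(n, 8) < 6^{28 − 1} = 1023490369077469249536.
Check values of n near the boundary:
  n = 1593: C(1593, 8) = 1010555394551193970323; 1010555394551193970323 < 1023490369077469249536? YES
  n = 1594: C(1594, 8) = 1015652773590544255167; 1015652773590544255167 < 1023490369077469249536? YES
  n = 1595: C(1595, 8) = 1020772636343363633895; 1020772636343363633895 < 1023490369077469249536? YES
  n = 1596: C(1596, 8) = 1025915067760710553965; 1025915067760710553965 < 1023490369077469249536? NO
  n = 1597: C(1597, 8) = 1031080153060953275445; 1031080153060953275445 < 1023490369077469249536? NO
The largest n with C(n, 8) < 1023490369077469249536 is n = 1595 (where E[X] = 113419181815929292655/113721152119718805504 ≈ 0.99734). Hence R_6(8) > 1595, i.e. R_6(8) ≥ 1596.

Largest n = 1595; hence R_6(8) > 1595.


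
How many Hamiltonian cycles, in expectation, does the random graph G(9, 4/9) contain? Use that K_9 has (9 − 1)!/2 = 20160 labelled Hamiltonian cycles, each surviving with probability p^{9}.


K_9 has (9 − 1)!/2 = 20160 labelled Hamiltonian cycles.
For each such Hamiltonian cycle H, let X_H = 1 if all 9 edges of H are present in G. Then P[X_H = 1] = p^{9} = (4/9)^{9} = 262144/387420489.
Summing the indicators: E[X] = Σ_H E[X_H] = 20160 · p^{9} = 20160 · 262144/387420489 = 587202560/43046721.
Numerically: E[X] ≈ 13.64.

E[X] = 20160 · (4/9)^{9} = 587202560/43046721 ≈ 13.64.


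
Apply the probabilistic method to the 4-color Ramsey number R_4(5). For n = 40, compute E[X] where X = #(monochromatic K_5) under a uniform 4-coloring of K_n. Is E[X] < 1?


E[X] = C(40, 5) · 4^{1 − 10} = 658008 · 4^{−9} = 658008/262144.
As a reduced fraction: E[X] = 82251/32768 ≈ 2.5101.
Is E[X] < 1? NO.
Since E[X] ≥ 1, the first-moment bound is inconclusive at n = 40; it does NOT by itself certify R_4(5) > 40.

E[X] = 82251/32768 ≈ 2.5101; E[X] ≥ 1; first-moment method inconclusive here.


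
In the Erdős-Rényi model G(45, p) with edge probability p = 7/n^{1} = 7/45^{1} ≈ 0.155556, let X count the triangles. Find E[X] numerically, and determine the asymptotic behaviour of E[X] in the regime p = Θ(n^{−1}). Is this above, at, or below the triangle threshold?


Number of potential triangles: C(45, 3) = 14190.
Each occurs with probability p³ ≈ (0.155556)³ ≈ 3.76406036e-03.
By linearity: E[X] = C(45, 3)·p³ ≈ 14190 · 3.76406036e-03 ≈ 53.412016.
Here α = 1, so p = 7/n is exactly at the triangle threshold p ~ 1/n. Asymptotically E[X] → c³/6 = 7³/6 = 343/6 ≈ 57.166667, a bounded constant. In this regime the triangle count is asymptotically Poisson(c³/6).

E[X] ≈ 53.412016; in regime p = Θ(1/n^{1}) E[X] stays bounded (at the triangle threshold p ~ 1/n).
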